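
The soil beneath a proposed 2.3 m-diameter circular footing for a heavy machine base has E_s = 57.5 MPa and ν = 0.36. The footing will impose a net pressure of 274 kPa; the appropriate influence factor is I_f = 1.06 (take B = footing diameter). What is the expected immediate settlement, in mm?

Immediate (elastic) settlement: S_e = q·B·(1−ν²)/E_s · I_f.
E_s = 57.5 MPa = 57500 kPa.
S_e = 274 × 2.3 × (1 − 0.36²) / 57500 × 1.06
    = 274 × 2.3 × 0.8704 / 57500 × 1.06
    = 0.01011 m = 10.11 mm

S_e ≈ 10.1 mm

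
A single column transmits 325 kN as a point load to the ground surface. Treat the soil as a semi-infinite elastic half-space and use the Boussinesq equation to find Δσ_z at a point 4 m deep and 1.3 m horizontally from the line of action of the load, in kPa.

Δσ_z ≈ 7.55 kPa

Boussinesq vertical stress below a point load on an elastic half-space:
Δσ_z = 3P/(2πz²) · [1 + (r/z)²]^(−5/2)
r/z = 1.3/4 = 0.325; [1+(r/z)²]^(−5/2) = 0.778.
Δσ_z = 3×325/(2π×4²) × 0.778 = 9.6985 × 0.778 = 7.545 kPa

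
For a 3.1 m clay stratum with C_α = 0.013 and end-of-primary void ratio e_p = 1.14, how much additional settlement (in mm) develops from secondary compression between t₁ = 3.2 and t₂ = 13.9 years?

Secondary compression: S_s = C_α·H/(1+e_p)·log₁₀(t₂/t₁)
S_s = 0.013×3.1/(1+1.14)×log₁₀(13.9/3.2)
    = 0.01883 × 0.6379 = 0.01201 m

S_s ≈ 12 mm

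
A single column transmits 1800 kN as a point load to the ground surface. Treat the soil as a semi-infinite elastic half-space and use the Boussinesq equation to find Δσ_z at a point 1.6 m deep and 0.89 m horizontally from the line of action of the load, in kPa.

Δσ_z ≈ 171 kPa

Boussinesq vertical stress below a point load on an elastic half-space:
Δσ_z = 3P/(2πz²) · [1 + (r/z)²]^(−5/2)
r/z = 0.89/1.6 = 0.55625; [1+(r/z)²]^(−5/2) = 0.50969.
Δσ_z = 3×1800/(2π×1.6²) × 0.50969 = 335.72 × 0.50969 = 171.1 kPa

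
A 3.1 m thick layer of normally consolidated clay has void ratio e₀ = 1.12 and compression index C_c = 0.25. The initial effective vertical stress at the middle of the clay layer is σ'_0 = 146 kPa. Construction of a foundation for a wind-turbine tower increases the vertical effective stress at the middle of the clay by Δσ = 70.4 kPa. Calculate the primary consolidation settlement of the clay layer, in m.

Final effective stress: σ'_f = σ'_0 + Δσ = 146 + 70.4 = 216.4 kPa.
Normally consolidated clay, so the full stress increment lies on the virgin compression line:
S_c = C_c·H/(1+e₀)·log₁₀(σ'_f/σ'_0) = 0.25×3.1/(1+1.12)×log₁₀(216.4/146)
    = 0.36557 × 0.1709 = 0.06248 m

S_c ≈ 0.0625 m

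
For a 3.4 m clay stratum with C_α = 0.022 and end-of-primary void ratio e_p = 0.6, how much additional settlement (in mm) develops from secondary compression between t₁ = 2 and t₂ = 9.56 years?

S_s ≈ 31.8 mm

Secondary compression: S_s = C_α·H/(1+e_p)·log₁₀(t₂/t₁)
S_s = 0.022×3.4/(1+0.6)×log₁₀(9.56/2)
    = 0.04675 × 0.6794 = 0.03176 m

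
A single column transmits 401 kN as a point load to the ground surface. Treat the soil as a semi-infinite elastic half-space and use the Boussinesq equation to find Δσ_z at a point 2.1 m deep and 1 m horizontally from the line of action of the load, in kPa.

Δσ_z ≈ 26 kPa

Boussinesq vertical stress below a point load on an elastic half-space:
Δσ_z = 3P/(2πz²) · [1 + (r/z)²]^(−5/2)
r/z = 1/2.1 = 0.47619; [1+(r/z)²]^(−5/2) = 0.59993.
Δσ_z = 3×401/(2π×2.1²) × 0.59993 = 43.416 × 0.59993 = 26.05 kPa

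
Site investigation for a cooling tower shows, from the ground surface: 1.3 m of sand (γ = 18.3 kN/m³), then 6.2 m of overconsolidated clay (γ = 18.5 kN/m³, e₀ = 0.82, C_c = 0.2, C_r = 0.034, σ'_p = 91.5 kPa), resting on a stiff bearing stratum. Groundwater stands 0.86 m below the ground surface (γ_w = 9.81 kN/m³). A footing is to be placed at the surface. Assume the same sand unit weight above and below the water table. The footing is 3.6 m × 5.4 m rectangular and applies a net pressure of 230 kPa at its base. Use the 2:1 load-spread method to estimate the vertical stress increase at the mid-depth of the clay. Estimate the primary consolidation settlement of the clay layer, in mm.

Mid-depth of clay below the ground surface: z = 1.3 + 6.2/2 = 4.4 m.
Total vertical stress at mid-clay: σ_v = 18.3×1.3 + 18.5×3.1 = 81.14 kPa.
Pore pressure: u = 9.81×(4.4 − 0.86) = 34.727 kPa.
Initial effective stress: σ'_0 = σ_v − u = 81.14 − 34.727 = 46.413 kPa.
Stress increase at mid-clay by the 2:1 spreading method:
Δσ = qBL/((B+z)(L+z)) = 230×3.6×5.4/((3.6+4.4)(5.4+4.4)) = 57.031 kPa
Final effective stress: σ'_f = 46.413 + 57.031 = 103.44 kPa.
σ'_f = 103.44 > σ'_p = 91.5 kPa, so the stress path crosses the preconsolidation pressure — recompression up to σ'_p, then virgin compression beyond:
S_c = H/(1+e₀)·[C_r·log₁₀(σ'_p/σ'_0) + C_c·log₁₀(σ'_f/σ'_p)]
    = 6.2/1.82 × [0.034×log₁₀(91.5/46.413) + 0.2×log₁₀(103.44/91.5)]
    = 3.4066 × [0.010023 + 0.010653] = 0.07043 m

S_c ≈ 70.4 mm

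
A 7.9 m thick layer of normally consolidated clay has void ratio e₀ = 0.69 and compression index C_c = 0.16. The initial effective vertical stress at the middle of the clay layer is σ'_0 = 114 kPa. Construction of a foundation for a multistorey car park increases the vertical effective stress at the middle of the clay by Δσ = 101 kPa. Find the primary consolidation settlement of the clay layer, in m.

Final effective stress: σ'_f = σ'_0 + Δσ = 114 + 101 = 215 kPa.
Normally consolidated clay, so the full stress increment lies on the virgin compression line:
S_c = C_c·H/(1+e₀)·log₁₀(σ'_f/σ'_0) = 0.16×7.9/(1+0.69)×log₁₀(215/114)
    = 0.74793 × 0.27553 = 0.2061 m

S_c ≈ 0.206 m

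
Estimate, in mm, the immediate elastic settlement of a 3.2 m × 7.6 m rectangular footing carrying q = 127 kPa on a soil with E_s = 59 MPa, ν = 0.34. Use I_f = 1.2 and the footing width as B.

S_e ≈ 7.31 mm

Immediate (elastic) settlement: S_e = q·B·(1−ν²)/E_s · I_f.
E_s = 59 MPa = 59000 kPa.
S_e = 127 × 3.2 × (1 − 0.34²) / 59000 × 1.2
    = 127 × 3.2 × 0.8844 / 59000 × 1.2
    = 0.00731 m = 7.31 mm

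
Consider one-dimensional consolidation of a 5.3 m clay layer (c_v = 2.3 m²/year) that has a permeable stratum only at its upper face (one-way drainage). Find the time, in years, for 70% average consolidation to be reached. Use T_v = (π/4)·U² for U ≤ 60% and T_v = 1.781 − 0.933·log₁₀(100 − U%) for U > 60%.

Drainage path length: H_d = H = 5.3 m (single drainage).
U > 60%: T_v = 1.781 − 0.933·log₁₀(100 − 70) = 0.40285.
t = T_v·H_d²/c_v = 0.40285×5.3²/2.3 = 4.92 years.

t ≈ 4.92 years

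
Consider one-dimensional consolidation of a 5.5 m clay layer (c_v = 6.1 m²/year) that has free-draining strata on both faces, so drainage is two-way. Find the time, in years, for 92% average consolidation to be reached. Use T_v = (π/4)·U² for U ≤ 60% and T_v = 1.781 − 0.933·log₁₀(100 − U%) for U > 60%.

t ≈ 1.16 years

Drainage path length: H_d = H/2 = 2.75 m (double drainage).
U > 60%: T_v = 1.781 − 0.933·log₁₀(100 − 92) = 0.93842.
t = T_v·H_d²/c_v = 0.93842×2.75²/6.1 = 1.163 years.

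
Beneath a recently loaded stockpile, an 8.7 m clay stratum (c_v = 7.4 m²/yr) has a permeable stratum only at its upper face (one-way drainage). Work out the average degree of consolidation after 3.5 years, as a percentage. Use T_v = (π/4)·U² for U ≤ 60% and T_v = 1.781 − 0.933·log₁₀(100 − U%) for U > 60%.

U ≈ 65.2 %

Drainage path length: H_d = H = 8.7 m (single drainage).
T_v = c_v·t/H_d² = 7.4×3.5/8.7² = 0.34219.
T_v = 0.34219 corresponds to the U > 60% branch:
U = 1 − 10^((1.781 − T_v)/0.933)/100 = 0.6516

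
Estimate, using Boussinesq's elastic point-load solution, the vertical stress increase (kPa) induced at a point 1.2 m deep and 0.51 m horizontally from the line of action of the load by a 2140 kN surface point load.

Boussinesq vertical stress below a point load on an elastic half-space:
Δσ_z = 3P/(2πz²) · [1 + (r/z)²]^(−5/2)
r/z = 0.51/1.2 = 0.425; [1+(r/z)²]^(−5/2) = 0.66027.
Δσ_z = 3×2140/(2π×1.2²) × 0.66027 = 709.57 × 0.66027 = 468.5 kPa

Δσ_z ≈ 469 kPa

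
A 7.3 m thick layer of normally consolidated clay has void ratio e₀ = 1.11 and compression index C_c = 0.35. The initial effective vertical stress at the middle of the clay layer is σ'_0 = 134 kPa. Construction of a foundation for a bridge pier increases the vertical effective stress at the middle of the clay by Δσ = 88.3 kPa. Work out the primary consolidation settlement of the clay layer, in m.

Final effective stress: σ'_f = σ'_0 + Δσ = 134 + 88.3 = 222.3 kPa.
Normally consolidated clay, so the full stress increment lies on the virgin compression line:
S_c = C_c·H/(1+e₀)·log₁₀(σ'_f/σ'_0) = 0.35×7.3/(1+1.11)×log₁₀(222.3/134)
    = 1.2109 × 0.21983 = 0.2662 m

S_c ≈ 0.266 m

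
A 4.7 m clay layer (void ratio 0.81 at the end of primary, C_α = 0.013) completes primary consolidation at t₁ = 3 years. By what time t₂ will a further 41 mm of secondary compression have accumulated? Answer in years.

S_s = C_α·H/(1+e_p)·log₁₀(t₂/t₁) ⇒ log₁₀(t₂/t₁) = S_s·(1+e_p)/(C_α·H).
log₁₀(t₂/t₁) = 0.041 × (1+0.81) / (0.013×4.7) = 1.215
t₂ = t₁ × 10^1.215 = 3 × 16.39 = 49.17 years

t₂ ≈ 49.2 years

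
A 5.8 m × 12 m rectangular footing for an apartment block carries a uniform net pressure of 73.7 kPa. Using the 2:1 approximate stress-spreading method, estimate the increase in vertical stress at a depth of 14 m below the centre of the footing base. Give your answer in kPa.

By the 2:1 method the load spreads at 1 horizontal : 2 vertical, so at depth z the loaded area has grown by z in each plan dimension:
Δσ = qBL/((B+z)(L+z)) = 73.7×5.8×12/((5.8+14)(12+14)) = 9.9641 kPa

Δσ_z ≈ 9.96 kPa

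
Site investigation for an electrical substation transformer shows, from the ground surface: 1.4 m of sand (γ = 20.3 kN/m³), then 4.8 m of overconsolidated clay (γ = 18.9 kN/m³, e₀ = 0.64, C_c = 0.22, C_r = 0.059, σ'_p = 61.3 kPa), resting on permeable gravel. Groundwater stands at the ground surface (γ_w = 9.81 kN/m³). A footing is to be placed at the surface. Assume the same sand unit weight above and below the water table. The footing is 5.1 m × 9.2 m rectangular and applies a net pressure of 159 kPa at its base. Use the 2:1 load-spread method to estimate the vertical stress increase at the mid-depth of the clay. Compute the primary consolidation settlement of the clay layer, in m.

Mid-depth of clay below the ground surface: z = 1.4 + 4.8/2 = 3.8 m.
Total vertical stress at mid-clay: σ_v = 20.3×1.4 + 18.9×2.4 = 73.78 kPa.
Pore pressure: u = 9.81×(3.8 − 0) = 37.278 kPa.
Initial effective stress: σ'_0 = σ_v − u = 73.78 − 37.278 = 36.502 kPa.
Stress increase at mid-clay by the 2:1 spreading method:
Δσ = qBL/((B+z)(L+z)) = 159×5.1×9.2/((5.1+3.8)(9.2+3.8)) = 64.48 kPa
Final effective stress: σ'_f = 36.502 + 64.48 = 100.98 kPa.
σ'_f = 100.98 > σ'_p = 61.3 kPa, so the stress path crosses the preconsolidation pressure — recompression up to σ'_p, then virgin compression beyond:
S_c = H/(1+e₀)·[C_r·log₁₀(σ'_p/σ'_0) + C_c·log₁₀(σ'_f/σ'_p)]
    = 4.8/1.64 × [0.059×log₁₀(61.3/36.502) + 0.22×log₁₀(100.98/61.3)]
    = 2.9268 × [0.013283 + 0.04769] = 0.1785 m

S_c ≈ 0.178 m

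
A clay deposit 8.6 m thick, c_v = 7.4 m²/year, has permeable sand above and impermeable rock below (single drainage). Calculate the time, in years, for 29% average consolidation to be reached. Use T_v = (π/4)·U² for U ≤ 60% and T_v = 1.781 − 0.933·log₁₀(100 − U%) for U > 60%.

t ≈ 0.66 years

Drainage path length: H_d = H = 8.6 m (single drainage).
U ≤ 60%: T_v = (π/4)·U² = (π/4)×0.29² = 0.066052.
t = T_v·H_d²/c_v = 0.066052×8.6²/7.4 = 0.6602 years.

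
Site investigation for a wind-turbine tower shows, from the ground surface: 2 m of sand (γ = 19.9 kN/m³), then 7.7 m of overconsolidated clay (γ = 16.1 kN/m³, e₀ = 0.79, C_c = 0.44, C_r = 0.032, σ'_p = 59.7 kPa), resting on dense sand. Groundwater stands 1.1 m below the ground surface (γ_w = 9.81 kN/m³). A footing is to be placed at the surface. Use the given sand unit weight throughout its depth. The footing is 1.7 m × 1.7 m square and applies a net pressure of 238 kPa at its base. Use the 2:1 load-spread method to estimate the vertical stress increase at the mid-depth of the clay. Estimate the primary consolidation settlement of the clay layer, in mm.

Mid-depth of clay below the ground surface: z = 2 + 7.7/2 = 5.85 m.
Total vertical stress at mid-clay: σ_v = 19.9×2 + 16.1×3.85 = 101.78 kPa.
Pore pressure: u = 9.81×(5.85 − 1.1) = 46.598 kPa.
Initial effective stress: σ'_0 = σ_v − u = 101.78 − 46.598 = 55.182 kPa.
Stress increase at mid-clay by the 2:1 spreading method:
Δσ = qBL/((B+z)(L+z)) = 238×1.7×1.7/((1.7+5.85)(1.7+5.85)) = 12.066 kPa
Final effective stress: σ'_f = 55.182 + 12.066 = 67.248 kPa.
σ'_f = 67.248 > σ'_p = 59.7 kPa, so the stress path crosses the preconsolidation pressure — recompression up to σ'_p, then virgin compression beyond:
S_c = H/(1+e₀)·[C_r·log₁₀(σ'_p/σ'_0) + C_c·log₁₀(σ'_f/σ'_p)]
    = 7.7/1.79 × [0.032×log₁₀(59.7/55.182) + 0.44×log₁₀(67.248/59.7)]
    = 4.3017 × [0.0010937 + 0.02275] = 0.1026 m

S_c ≈ 103 mm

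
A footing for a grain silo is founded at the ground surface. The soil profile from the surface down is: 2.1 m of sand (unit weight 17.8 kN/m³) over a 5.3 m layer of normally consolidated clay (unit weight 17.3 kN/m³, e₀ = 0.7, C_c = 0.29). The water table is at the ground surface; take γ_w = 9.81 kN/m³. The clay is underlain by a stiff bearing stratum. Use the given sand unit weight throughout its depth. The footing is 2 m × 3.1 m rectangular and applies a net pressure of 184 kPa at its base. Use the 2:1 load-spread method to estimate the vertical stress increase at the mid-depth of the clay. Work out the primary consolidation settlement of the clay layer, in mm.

S_c ≈ 182 mm

Mid-depth of clay below the ground surface: z = 2.1 + 5.3/2 = 4.75 m.
Total vertical stress at mid-clay: σ_v = 17.8×2.1 + 17.3×2.65 = 83.225 kPa.
Pore pressure: u = 9.81×(4.75 − 0) = 46.598 kPa.
Initial effective stress: σ'_0 = σ_v − u = 83.225 − 46.598 = 36.627 kPa.
Stress increase at mid-clay by the 2:1 spreading method:
Δσ = qBL/((B+z)(L+z)) = 184×2×3.1/((2+4.75)(3.1+4.75)) = 21.53 kPa
Final effective stress: σ'_f = σ'_0 + Δσ = 36.627 + 21.53 = 58.157 kPa.
Normally consolidated clay, so the full stress increment lies on the virgin compression line:
S_c = C_c·H/(1+e₀)·log₁₀(σ'_f/σ'_0) = 0.29×5.3/(1+0.7)×log₁₀(58.157/36.627)
    = 0.90412 × 0.2008 = 0.1815 m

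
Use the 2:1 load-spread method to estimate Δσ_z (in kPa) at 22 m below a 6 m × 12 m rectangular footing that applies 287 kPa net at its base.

Δσ_z ≈ 21.7 kPa

By the 2:1 method the load spreads at 1 horizontal : 2 vertical, so at depth z the loaded area has grown by z in each plan dimension:
Δσ = qBL/((B+z)(L+z)) = 287×6×12/((6+22)(12+22)) = 21.706 kPa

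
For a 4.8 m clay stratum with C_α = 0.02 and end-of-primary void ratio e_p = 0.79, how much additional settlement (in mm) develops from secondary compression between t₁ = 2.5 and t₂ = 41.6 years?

S_s ≈ 65.5 mm

Secondary compression: S_s = C_α·H/(1+e_p)·log₁₀(t₂/t₁)
S_s = 0.02×4.8/(1+0.79)×log₁₀(41.6/2.5)
    = 0.05363 × 1.221 = 0.06549 m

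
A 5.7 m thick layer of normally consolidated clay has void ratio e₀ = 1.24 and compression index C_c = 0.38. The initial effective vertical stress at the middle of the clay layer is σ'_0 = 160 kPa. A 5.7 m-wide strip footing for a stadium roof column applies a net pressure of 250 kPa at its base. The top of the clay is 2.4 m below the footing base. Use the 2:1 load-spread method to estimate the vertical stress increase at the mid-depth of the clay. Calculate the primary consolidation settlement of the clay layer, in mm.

S_c ≈ 250 mm

Mid-depth of clay below the footing base: z = 2.4 + 5.7/2 = 5.25 m.
Stress increase at mid-clay by the 2:1 spreading method:
Δσ = qB/(B+z) = 250×5.7/(5.7+5.25) = 130.14 kPa
Final effective stress: σ'_f = σ'_0 + Δσ = 160 + 130.14 = 290.14 kPa.
Normally consolidated clay, so the full stress increment lies on the virgin compression line:
S_c = C_c·H/(1+e₀)·log₁₀(σ'_f/σ'_0) = 0.38×5.7/(1+1.24)×log₁₀(290.14/160)
    = 0.96696 × 0.25849 = 0.2499 m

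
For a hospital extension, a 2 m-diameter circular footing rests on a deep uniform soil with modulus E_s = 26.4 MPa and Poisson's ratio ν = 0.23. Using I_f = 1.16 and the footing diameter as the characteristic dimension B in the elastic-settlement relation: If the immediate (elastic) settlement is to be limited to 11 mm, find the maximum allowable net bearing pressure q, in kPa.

q ≈ 132 kPa

E_s = 26.4 MPa = 26400 kPa.
S_e = q·B·(1−ν²)/E_s · I_f  ⇒  q = S_e·E_s / (B·(1−ν²)·I_f).
q = 0.011 × 26400 / (2 × 0.9471 × 1.16) = 132.2 kPa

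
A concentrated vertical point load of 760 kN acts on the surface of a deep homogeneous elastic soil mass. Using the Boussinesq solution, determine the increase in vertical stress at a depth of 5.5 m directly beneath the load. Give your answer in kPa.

Boussinesq vertical stress below a point load on an elastic half-space:
Δσ_z = 3P/(2πz²) · [1 + (r/z)²]^(−5/2)
r/z = 0/5.5 = 0; [1+(r/z)²]^(−5/2) = 1.
Δσ_z = 3×760/(2π×5.5²) × 1 = 11.996 × 1 = 12 kPa

Δσ_z ≈ 12 kPa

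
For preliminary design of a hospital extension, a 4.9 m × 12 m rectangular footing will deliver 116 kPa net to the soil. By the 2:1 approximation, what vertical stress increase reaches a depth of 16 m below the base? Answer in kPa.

By the 2:1 method the load spreads at 1 horizontal : 2 vertical, so at depth z the loaded area has grown by z in each plan dimension:
Δσ = qBL/((B+z)(L+z)) = 116×4.9×12/((4.9+16)(12+16)) = 11.656 kPa

Δσ_z ≈ 11.7 kPa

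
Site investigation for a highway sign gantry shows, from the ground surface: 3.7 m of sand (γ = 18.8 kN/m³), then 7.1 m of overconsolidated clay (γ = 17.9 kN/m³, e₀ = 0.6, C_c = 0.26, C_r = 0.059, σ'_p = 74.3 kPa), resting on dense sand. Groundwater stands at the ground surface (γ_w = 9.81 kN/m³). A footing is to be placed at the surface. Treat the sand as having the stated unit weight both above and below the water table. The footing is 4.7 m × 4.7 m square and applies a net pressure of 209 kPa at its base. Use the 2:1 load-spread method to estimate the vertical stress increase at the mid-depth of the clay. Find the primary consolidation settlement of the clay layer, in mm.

S_c ≈ 140 mm

Mid-depth of clay below the ground surface: z = 3.7 + 7.1/2 = 7.25 m.
Total vertical stress at mid-clay: σ_v = 18.8×3.7 + 17.9×3.55 = 133.1 kPa.
Pore pressure: u = 9.81×(7.25 − 0) = 71.123 kPa.
Initial effective stress: σ'_0 = σ_v − u = 133.1 − 71.123 = 61.977 kPa.
Stress increase at mid-clay by the 2:1 spreading method:
Δσ = qBL/((B+z)(L+z)) = 209×4.7×4.7/((4.7+7.25)(4.7+7.25)) = 32.33 kPa
Final effective stress: σ'_f = 61.977 + 32.33 = 94.307 kPa.
σ'_f = 94.307 > σ'_p = 74.3 kPa, so the stress path crosses the preconsolidation pressure — recompression up to σ'_p, then virgin compression beyond:
S_c = H/(1+e₀)·[C_r·log₁₀(σ'_p/σ'_0) + C_c·log₁₀(σ'_f/σ'_p)]
    = 7.1/1.6 × [0.059×log₁₀(74.3/61.977) + 0.26×log₁₀(94.307/74.3)]
    = 4.4375 × [0.0046467 + 0.026924] = 0.1401 m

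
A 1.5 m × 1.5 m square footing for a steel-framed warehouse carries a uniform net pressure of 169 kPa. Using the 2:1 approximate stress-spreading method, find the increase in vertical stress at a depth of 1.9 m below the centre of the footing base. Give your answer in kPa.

By the 2:1 method the load spreads at 1 horizontal : 2 vertical, so at depth z the loaded area has grown by z in each plan dimension:
Δσ = qBL/((B+z)(L+z)) = 169×1.5×1.5/((1.5+1.9)(1.5+1.9)) = 32.894 kPa

Δσ_z ≈ 32.9 kPa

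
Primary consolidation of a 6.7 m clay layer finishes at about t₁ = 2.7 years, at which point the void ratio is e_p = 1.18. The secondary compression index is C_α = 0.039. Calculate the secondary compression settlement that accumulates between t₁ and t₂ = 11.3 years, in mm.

Secondary compression: S_s = C_α·H/(1+e_p)·log₁₀(t₂/t₁)
S_s = 0.039×6.7/(1+1.18)×log₁₀(11.3/2.7)
    = 0.1199 × 0.6217 = 0.07452 m

S_s ≈ 74.5 mm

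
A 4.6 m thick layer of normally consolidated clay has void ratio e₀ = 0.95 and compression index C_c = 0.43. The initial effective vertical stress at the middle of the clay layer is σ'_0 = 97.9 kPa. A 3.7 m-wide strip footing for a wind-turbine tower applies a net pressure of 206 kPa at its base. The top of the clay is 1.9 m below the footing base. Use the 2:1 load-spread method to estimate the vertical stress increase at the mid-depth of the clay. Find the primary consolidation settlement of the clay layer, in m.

S_c ≈ 0.302 m

Mid-depth of clay below the footing base: z = 1.9 + 4.6/2 = 4.2 m.
Stress increase at mid-clay by the 2:1 spreading method:
Δσ = qB/(B+z) = 206×3.7/(3.7+4.2) = 96.481 kPa
Final effective stress: σ'_f = σ'_0 + Δσ = 97.9 + 96.481 = 194.38 kPa.
Normally consolidated clay, so the full stress increment lies on the virgin compression line:
S_c = C_c·H/(1+e₀)·log₁₀(σ'_f/σ'_0) = 0.43×4.6/(1+0.95)×log₁₀(194.38/97.9)
    = 1.0144 × 0.29787 = 0.3022 m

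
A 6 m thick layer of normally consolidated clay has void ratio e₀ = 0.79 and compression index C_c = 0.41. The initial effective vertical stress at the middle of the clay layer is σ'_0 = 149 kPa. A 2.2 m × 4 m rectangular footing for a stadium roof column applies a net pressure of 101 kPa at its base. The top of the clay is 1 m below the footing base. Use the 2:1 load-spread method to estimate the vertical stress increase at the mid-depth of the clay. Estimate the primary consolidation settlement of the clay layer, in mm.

Mid-depth of clay below the footing base: z = 1 + 6/2 = 4 m.
Stress increase at mid-clay by the 2:1 spreading method:
Δσ = qBL/((B+z)(L+z)) = 101×2.2×4/((2.2+4)(4+4)) = 17.919 kPa
Final effective stress: σ'_f = σ'_0 + Δσ = 149 + 17.919 = 166.92 kPa.
Normally consolidated clay, so the full stress increment lies on the virgin compression line:
S_c = C_c·H/(1+e₀)·log₁₀(σ'_f/σ'_0) = 0.41×6/(1+0.79)×log₁₀(166.92/149)
    = 1.3743 × 0.049322 = 0.06778 m

S_c ≈ 67.8 mm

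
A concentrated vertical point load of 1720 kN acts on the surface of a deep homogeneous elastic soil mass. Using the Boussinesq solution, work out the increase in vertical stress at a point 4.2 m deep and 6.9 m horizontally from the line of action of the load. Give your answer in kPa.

Boussinesq vertical stress below a point load on an elastic half-space:
Δσ_z = 3P/(2πz²) · [1 + (r/z)²]^(−5/2)
r/z = 6.9/4.2 = 1.6429; [1+(r/z)²]^(−5/2) = 0.038001.
Δσ_z = 3×1720/(2π×4.2²) × 0.038001 = 46.556 × 0.038001 = 1.769 kPa

Δσ_z ≈ 1.77 kPa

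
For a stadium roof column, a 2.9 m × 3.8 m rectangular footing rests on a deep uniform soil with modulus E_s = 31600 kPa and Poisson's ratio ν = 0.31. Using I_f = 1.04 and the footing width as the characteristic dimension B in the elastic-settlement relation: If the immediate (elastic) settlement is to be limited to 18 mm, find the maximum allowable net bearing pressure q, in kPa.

S_e = q·B·(1−ν²)/E_s · I_f  ⇒  q = S_e·E_s / (B·(1−ν²)·I_f).
q = 0.018 × 31600 / (2.9 × 0.9039 × 1.04) = 208.6 kPa

q ≈ 209 kPa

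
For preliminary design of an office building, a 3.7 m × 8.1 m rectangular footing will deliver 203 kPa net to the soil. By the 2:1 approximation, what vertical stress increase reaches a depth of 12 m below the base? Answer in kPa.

Δσ_z ≈ 19.3 kPa

By the 2:1 method the load spreads at 1 horizontal : 2 vertical, so at depth z the loaded area has grown by z in each plan dimension:
Δσ = qBL/((B+z)(L+z)) = 203×3.7×8.1/((3.7+12)(8.1+12)) = 19.279 kPa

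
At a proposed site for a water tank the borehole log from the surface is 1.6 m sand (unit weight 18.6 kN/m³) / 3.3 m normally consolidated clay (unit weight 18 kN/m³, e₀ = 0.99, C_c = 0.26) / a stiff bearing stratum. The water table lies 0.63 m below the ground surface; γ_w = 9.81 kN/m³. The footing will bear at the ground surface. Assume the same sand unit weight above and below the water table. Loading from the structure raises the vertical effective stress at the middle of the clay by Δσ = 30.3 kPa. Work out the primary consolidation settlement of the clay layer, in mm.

Mid-depth of clay below the ground surface: z = 1.6 + 3.3/2 = 3.25 m.
Total vertical stress at mid-clay: σ_v = 18.6×1.6 + 18×1.65 = 59.46 kPa.
Pore pressure: u = 9.81×(3.25 − 0.63) = 25.702 kPa.
Initial effective stress: σ'_0 = σ_v − u = 59.46 − 25.702 = 33.758 kPa.
Final effective stress: σ'_f = σ'_0 + Δσ = 33.758 + 30.3 = 64.058 kPa.
Normally consolidated clay, so the full stress increment lies on the virgin compression line:
S_c = C_c·H/(1+e₀)·log₁₀(σ'_f/σ'_0) = 0.26×3.3/(1+0.99)×log₁₀(64.058/33.758)
    = 0.43116 × 0.2782 = 0.1199 m

S_c ≈ 120 mm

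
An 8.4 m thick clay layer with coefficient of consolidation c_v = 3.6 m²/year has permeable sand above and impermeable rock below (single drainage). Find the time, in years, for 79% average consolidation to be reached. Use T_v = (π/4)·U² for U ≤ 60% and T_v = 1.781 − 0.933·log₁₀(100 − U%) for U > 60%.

t ≈ 10.7 years

Drainage path length: H_d = H = 8.4 m (single drainage).
U > 60%: T_v = 1.781 − 0.933·log₁₀(100 − 79) = 0.54737.
t = T_v·H_d²/c_v = 0.54737×8.4²/3.6 = 10.73 years.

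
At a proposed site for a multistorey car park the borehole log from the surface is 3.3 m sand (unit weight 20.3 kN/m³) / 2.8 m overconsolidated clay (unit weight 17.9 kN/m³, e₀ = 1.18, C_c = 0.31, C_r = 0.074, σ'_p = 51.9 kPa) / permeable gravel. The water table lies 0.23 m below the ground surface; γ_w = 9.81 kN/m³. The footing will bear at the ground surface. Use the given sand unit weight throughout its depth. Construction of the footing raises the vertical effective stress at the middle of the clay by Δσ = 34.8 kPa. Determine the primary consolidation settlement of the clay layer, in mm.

Mid-depth of clay below the ground surface: z = 3.3 + 2.8/2 = 4.7 m.
Total vertical stress at mid-clay: σ_v = 20.3×3.3 + 17.9×1.4 = 92.05 kPa.
Pore pressure: u = 9.81×(4.7 − 0.23) = 43.851 kPa.
Initial effective stress: σ'_0 = σ_v − u = 92.05 − 43.851 = 48.199 kPa.
Final effective stress: σ'_f = 48.199 + 34.8 = 82.999 kPa.
σ'_f = 82.999 > σ'_p = 51.9 kPa, so the stress path crosses the preconsolidation pressure — recompression up to σ'_p, then virgin compression beyond:
S_c = H/(1+e₀)·[C_r·log₁₀(σ'_p/σ'_0) + C_c·log₁₀(σ'_f/σ'_p)]
    = 2.8/2.18 × [0.074×log₁₀(51.9/48.199) + 0.31×log₁₀(82.999/51.9)]
    = 1.2844 × [0.0023776 + 0.063211] = 0.08424 m

S_c ≈ 84.2 mm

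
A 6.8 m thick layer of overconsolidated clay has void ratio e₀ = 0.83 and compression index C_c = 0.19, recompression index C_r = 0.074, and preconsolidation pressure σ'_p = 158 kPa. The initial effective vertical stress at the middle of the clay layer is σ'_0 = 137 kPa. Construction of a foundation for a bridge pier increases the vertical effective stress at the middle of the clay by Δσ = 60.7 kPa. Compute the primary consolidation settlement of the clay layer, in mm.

Final effective stress: σ'_f = 137 + 60.7 = 197.7 kPa.
σ'_f = 197.7 > σ'_p = 158 kPa, so the stress path crosses the preconsolidation pressure — recompression up to σ'_p, then virgin compression beyond:
S_c = H/(1+e₀)·[C_r·log₁₀(σ'_p/σ'_0) + C_c·log₁₀(σ'_f/σ'_p)]
    = 6.8/1.83 × [0.074×log₁₀(158/137) + 0.19×log₁₀(197.7/158)]
    = 3.7158 × [0.0045833 + 0.018496] = 0.08576 m

S_c ≈ 85.8 mm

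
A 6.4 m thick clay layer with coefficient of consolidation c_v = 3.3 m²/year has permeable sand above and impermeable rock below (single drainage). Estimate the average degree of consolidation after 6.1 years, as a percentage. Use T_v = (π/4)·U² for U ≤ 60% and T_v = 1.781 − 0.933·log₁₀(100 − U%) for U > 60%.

Drainage path length: H_d = H = 6.4 m (single drainage).
T_v = c_v·t/H_d² = 3.3×6.1/6.4² = 0.49146.
T_v = 0.49146 corresponds to the U > 60% branch:
U = 1 − 10^((1.781 − T_v)/0.933)/100 = 0.7589

U ≈ 75.9 %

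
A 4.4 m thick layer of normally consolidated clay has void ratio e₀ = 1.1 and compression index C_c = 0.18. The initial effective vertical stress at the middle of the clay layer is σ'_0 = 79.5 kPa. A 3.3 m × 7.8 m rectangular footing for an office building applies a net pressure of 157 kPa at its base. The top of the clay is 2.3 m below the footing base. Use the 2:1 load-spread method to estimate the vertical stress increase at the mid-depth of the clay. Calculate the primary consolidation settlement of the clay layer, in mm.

Mid-depth of clay below the footing base: z = 2.3 + 4.4/2 = 4.5 m.
Stress increase at mid-clay by the 2:1 spreading method:
Δσ = qBL/((B+z)(L+z)) = 157×3.3×7.8/((3.3+4.5)(7.8+4.5)) = 42.122 kPa
Final effective stress: σ'_f = σ'_0 + Δσ = 79.5 + 42.122 = 121.62 kPa.
Normally consolidated clay, so the full stress increment lies on the virgin compression line:
S_c = C_c·H/(1+e₀)·log₁₀(σ'_f/σ'_0) = 0.18×4.4/(1+1.1)×log₁₀(121.62/79.5)
    = 0.37714 × 0.18464 = 0.06964 m

S_c ≈ 69.6 mm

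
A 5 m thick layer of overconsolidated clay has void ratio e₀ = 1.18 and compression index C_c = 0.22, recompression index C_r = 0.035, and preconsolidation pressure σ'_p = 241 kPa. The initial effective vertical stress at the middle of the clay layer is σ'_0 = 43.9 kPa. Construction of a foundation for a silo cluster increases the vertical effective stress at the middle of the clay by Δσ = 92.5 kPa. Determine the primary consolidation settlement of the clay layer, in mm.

Final effective stress: σ'_f = 43.9 + 92.5 = 136.4 kPa.
σ'_f = 136.4 ≤ σ'_p = 241 kPa, so the clay remains overconsolidated and only the recompression index applies:
S_c = C_r·H/(1+e₀)·log₁₀(σ'_f/σ'_0) = 0.035×5/2.18×log₁₀(136.4/43.9)
    = 0.080276 × 0.49235 = 0.03952 m

S_c ≈ 39.5 mm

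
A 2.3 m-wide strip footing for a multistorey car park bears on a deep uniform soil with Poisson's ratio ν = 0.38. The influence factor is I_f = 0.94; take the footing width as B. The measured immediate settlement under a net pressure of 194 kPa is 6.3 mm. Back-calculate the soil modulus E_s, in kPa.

S_e = q·B·(1−ν²)/E_s · I_f  ⇒  E_s = q·B·(1−ν²)·I_f / S_e.
E_s = 194 × 2.3 × 0.8556 × 0.94 / 0.0063 = 56960 kPa

E_s ≈ 57000 kPa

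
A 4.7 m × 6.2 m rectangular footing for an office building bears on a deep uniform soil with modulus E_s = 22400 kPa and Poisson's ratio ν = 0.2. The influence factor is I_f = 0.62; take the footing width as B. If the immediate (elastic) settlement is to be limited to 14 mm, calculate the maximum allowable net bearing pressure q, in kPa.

q ≈ 112 kPa

S_e = q·B·(1−ν²)/E_s · I_f  ⇒  q = S_e·E_s / (B·(1−ν²)·I_f).
q = 0.014 × 22400 / (4.7 × 0.96 × 0.62) = 112.1 kPa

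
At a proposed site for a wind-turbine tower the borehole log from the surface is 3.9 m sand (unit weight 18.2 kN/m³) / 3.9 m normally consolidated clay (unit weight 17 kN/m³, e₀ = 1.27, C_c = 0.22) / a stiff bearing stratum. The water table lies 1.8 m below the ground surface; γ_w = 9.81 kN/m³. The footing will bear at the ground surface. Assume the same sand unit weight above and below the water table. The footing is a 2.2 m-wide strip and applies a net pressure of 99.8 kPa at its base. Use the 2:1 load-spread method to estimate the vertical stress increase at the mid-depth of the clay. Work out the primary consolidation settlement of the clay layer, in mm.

S_c ≈ 58 mm

Mid-depth of clay below the ground surface: z = 3.9 + 3.9/2 = 5.85 m.
Total vertical stress at mid-clay: σ_v = 18.2×3.9 + 17×1.95 = 104.13 kPa.
Pore pressure: u = 9.81×(5.85 − 1.8) = 39.73 kPa.
Initial effective stress: σ'_0 = σ_v − u = 104.13 − 39.73 = 64.4 kPa.
Stress increase at mid-clay by the 2:1 spreading method:
Δσ = qB/(B+z) = 99.8×2.2/(2.2+5.85) = 27.275 kPa
Final effective stress: σ'_f = σ'_0 + Δσ = 64.4 + 27.275 = 91.675 kPa.
Normally consolidated clay, so the full stress increment lies on the virgin compression line:
S_c = C_c·H/(1+e₀)·log₁₀(σ'_f/σ'_0) = 0.22×3.9/(1+1.27)×log₁₀(91.675/64.4)
    = 0.37797 × 0.15337 = 0.05797 m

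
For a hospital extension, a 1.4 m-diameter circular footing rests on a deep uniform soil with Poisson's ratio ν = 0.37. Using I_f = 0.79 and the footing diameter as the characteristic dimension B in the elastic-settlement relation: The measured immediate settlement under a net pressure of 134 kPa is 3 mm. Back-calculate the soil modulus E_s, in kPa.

E_s ≈ 42600 kPa

S_e = q·B·(1−ν²)/E_s · I_f  ⇒  E_s = q·B·(1−ν²)·I_f / S_e.
E_s = 134 × 1.4 × 0.8631 × 0.79 / 0.003 = 42640 kPa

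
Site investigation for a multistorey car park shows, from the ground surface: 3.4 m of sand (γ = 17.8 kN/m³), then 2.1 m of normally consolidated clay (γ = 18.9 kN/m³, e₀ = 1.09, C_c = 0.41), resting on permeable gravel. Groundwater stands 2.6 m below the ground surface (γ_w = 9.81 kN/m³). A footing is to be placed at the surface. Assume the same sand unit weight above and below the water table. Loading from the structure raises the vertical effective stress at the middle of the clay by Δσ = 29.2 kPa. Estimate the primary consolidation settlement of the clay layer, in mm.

S_c ≈ 68.8 mm

Mid-depth of clay below the ground surface: z = 3.4 + 2.1/2 = 4.45 m.
Total vertical stress at mid-clay: σ_v = 17.8×3.4 + 18.9×1.05 = 80.365 kPa.
Pore pressure: u = 9.81×(4.45 − 2.6) = 18.149 kPa.
Initial effective stress: σ'_0 = σ_v − u = 80.365 − 18.149 = 62.216 kPa.
Final effective stress: σ'_f = σ'_0 + Δσ = 62.216 + 29.2 = 91.416 kPa.
Normally consolidated clay, so the full stress increment lies on the virgin compression line:
S_c = C_c·H/(1+e₀)·log₁₀(σ'_f/σ'_0) = 0.41×2.1/(1+1.09)×log₁₀(91.416/62.216)
    = 0.41196 × 0.16712 = 0.06885 m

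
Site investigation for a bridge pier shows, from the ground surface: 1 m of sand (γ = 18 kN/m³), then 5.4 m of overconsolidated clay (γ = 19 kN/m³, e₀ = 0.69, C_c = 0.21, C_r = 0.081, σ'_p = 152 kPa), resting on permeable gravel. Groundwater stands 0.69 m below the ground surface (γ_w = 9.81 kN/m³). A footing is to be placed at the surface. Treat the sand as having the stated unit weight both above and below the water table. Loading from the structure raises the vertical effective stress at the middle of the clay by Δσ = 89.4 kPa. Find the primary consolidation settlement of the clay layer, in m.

S_c ≈ 0.132 m

Mid-depth of clay below the ground surface: z = 1 + 5.4/2 = 3.7 m.
Total vertical stress at mid-clay: σ_v = 18×1 + 19×2.7 = 69.3 kPa.
Pore pressure: u = 9.81×(3.7 − 0.69) = 29.528 kPa.
Initial effective stress: σ'_0 = σ_v − u = 69.3 − 29.528 = 39.772 kPa.
Final effective stress: σ'_f = 39.772 + 89.4 = 129.17 kPa.
σ'_f = 129.17 ≤ σ'_p = 152 kPa, so the clay remains overconsolidated and only the recompression index applies:
S_c = C_r·H/(1+e₀)·log₁₀(σ'_f/σ'_0) = 0.081×5.4/1.69×log₁₀(129.17/39.772)
    = 0.25882 × 0.51158 = 0.1324 m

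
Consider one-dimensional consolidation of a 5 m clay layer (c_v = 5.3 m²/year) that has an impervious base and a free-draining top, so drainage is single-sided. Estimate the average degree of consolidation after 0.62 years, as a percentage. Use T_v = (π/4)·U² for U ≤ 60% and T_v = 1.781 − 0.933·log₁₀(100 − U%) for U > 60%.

Drainage path length: H_d = H = 5 m (single drainage).
T_v = c_v·t/H_d² = 5.3×0.62/5² = 0.13144.
T_v = 0.13144 corresponds to the U ≤ 60% branch:
U = √(4T_v/π) = 0.4091

U ≈ 40.9 %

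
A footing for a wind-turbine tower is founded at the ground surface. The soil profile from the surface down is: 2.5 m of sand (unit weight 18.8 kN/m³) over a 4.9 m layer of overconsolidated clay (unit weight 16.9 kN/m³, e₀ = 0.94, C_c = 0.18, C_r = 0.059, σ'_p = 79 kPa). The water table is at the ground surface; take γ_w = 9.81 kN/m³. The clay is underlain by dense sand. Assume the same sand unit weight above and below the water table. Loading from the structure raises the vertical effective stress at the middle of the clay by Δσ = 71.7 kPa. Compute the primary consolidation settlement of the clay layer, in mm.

Mid-depth of clay below the ground surface: z = 2.5 + 4.9/2 = 4.95 m.
Total vertical stress at mid-clay: σ_v = 18.8×2.5 + 16.9×2.45 = 88.405 kPa.
Pore pressure: u = 9.81×(4.95 − 0) = 48.56 kPa.
Initial effective stress: σ'_0 = σ_v − u = 88.405 − 48.56 = 39.845 kPa.
Final effective stress: σ'_f = 39.845 + 71.7 = 111.55 kPa.
σ'_f = 111.55 > σ'_p = 79 kPa, so the stress path crosses the preconsolidation pressure — recompression up to σ'_p, then virgin compression beyond:
S_c = H/(1+e₀)·[C_r·log₁₀(σ'_p/σ'_0) + C_c·log₁₀(σ'_f/σ'_p)]
    = 4.9/1.94 × [0.059×log₁₀(79/39.845) + 0.18×log₁₀(111.55/79)]
    = 2.5258 × [0.017538 + 0.026972] = 0.1124 m

S_c ≈ 112 mm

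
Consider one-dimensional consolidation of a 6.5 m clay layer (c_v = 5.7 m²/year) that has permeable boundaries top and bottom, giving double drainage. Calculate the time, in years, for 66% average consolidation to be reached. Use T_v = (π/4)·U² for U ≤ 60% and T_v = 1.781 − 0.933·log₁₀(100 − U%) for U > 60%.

t ≈ 0.653 years

Drainage path length: H_d = H/2 = 3.25 m (double drainage).
U > 60%: T_v = 1.781 − 0.933·log₁₀(100 − 66) = 0.35213.
t = T_v·H_d²/c_v = 0.35213×3.25²/5.7 = 0.6525 years.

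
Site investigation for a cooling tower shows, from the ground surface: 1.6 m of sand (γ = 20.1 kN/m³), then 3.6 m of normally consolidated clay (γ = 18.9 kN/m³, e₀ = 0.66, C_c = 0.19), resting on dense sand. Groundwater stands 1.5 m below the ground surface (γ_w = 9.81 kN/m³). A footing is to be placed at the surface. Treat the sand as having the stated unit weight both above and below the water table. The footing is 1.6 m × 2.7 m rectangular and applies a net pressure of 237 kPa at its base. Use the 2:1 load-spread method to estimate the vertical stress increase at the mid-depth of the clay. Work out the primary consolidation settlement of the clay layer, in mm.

S_c ≈ 95.6 mm

Mid-depth of clay below the ground surface: z = 1.6 + 3.6/2 = 3.4 m.
Total vertical stress at mid-clay: σ_v = 20.1×1.6 + 18.9×1.8 = 66.18 kPa.
Pore pressure: u = 9.81×(3.4 − 1.5) = 18.639 kPa.
Initial effective stress: σ'_0 = σ_v − u = 66.18 − 18.639 = 47.541 kPa.
Stress increase at mid-clay by the 2:1 spreading method:
Δσ = qBL/((B+z)(L+z)) = 237×1.6×2.7/((1.6+3.4)(2.7+3.4)) = 33.569 kPa
Final effective stress: σ'_f = σ'_0 + Δσ = 47.541 + 33.569 = 81.11 kPa.
Normally consolidated clay, so the full stress increment lies on the virgin compression line:
S_c = C_c·H/(1+e₀)·log₁₀(σ'_f/σ'_0) = 0.19×3.6/(1+0.66)×log₁₀(81.11/47.541)
    = 0.41205 × 0.23201 = 0.0956 m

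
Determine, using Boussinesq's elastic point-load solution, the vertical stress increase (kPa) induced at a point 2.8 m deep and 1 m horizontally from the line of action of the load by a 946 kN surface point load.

Δσ_z ≈ 42.7 kPa

Boussinesq vertical stress below a point load on an elastic half-space:
Δσ_z = 3P/(2πz²) · [1 + (r/z)²]^(−5/2)
r/z = 1/2.8 = 0.35714; [1+(r/z)²]^(−5/2) = 0.74073.
Δσ_z = 3×946/(2π×2.8²) × 0.74073 = 57.612 × 0.74073 = 42.67 kPa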